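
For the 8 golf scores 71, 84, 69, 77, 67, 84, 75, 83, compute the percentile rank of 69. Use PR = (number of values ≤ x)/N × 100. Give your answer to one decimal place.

N = 8.
Strictly below 69: 1. Equal to 69: 1.
PR = 2/8 × 100 = 25.0

25.0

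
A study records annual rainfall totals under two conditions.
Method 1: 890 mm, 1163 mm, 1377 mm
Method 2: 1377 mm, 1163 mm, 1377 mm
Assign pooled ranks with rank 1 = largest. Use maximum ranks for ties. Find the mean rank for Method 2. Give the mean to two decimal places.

3.67

Sorted (descending): 1377, 1377, 1377, 1163, 1163, 890
The 3 values of 1377 occupy positions 1–3 → each gets rank 3.
The 2 values of 1163 occupy positions 4–5 → each gets rank 5.
Method 2 values → pooled ranks: 1377→3, 1163→5, 1377→3
Mean rank = (3 + 5 + 3) / 3 = 3.67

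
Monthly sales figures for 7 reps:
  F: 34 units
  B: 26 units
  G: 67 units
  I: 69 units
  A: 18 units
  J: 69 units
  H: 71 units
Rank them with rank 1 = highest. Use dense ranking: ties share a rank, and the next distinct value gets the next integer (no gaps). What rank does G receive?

Sorted (descending): 71, 69, 69, 67, 34, 26, 18
The 2 values of 69 share dense rank 2.
Remaining distinct values take the next consecutive integers.
G has value 67 units → rank 3.

3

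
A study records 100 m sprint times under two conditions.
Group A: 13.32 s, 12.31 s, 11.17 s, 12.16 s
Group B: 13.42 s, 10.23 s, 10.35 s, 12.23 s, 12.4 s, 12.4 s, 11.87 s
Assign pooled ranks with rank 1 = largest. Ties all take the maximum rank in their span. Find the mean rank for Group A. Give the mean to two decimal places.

5.75

Sorted (descending): 13.42, 13.32, 12.4, 12.4, 12.31, 12.23, 12.16, 11.87, 11.17, 10.35, 10.23
The 2 values of 12.4 occupy positions 3–4 → each gets rank 4.
Group A values → pooled ranks: 13.32→2, 12.31→5, 11.17→9, 12.16→7
Mean rank = (2 + 5 + 9 + 7) / 4 = 5.75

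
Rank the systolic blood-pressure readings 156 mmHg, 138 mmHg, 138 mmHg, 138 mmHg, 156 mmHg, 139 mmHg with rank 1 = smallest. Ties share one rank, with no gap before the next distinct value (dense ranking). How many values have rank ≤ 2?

4

Sorted (ascending): 138, 138, 138, 139, 156, 156
The 3 values of 138 share dense rank 1.
The 2 values of 156 share dense rank 3.
Remaining distinct values take the next consecutive integers.
Ranks ≤ 2: {1, 1, 1, 2} → 4 values.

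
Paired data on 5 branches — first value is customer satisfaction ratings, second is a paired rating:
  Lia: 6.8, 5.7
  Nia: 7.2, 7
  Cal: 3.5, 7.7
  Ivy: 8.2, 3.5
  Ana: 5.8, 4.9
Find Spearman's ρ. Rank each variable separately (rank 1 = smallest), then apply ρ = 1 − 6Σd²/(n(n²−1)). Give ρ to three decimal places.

-0.600

Ranks of variable 1: 3, 4, 1, 5, 2
Ranks of variable 2: 3, 4, 5, 1, 2
d = r₁ − r₂: 0, 0, -4, 4, 0
d²: 0, 0, 16, 16, 0; Σd² = 32
ρ = 1 − 6·32/(5·24) = 1 − 192/120 = -0.600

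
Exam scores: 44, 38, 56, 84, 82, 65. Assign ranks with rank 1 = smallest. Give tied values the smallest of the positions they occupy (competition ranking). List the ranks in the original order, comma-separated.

2, 1, 3, 6, 5, 4

Sorted (ascending): 38, 44, 56, 65, 82, 84
No ties — each value takes its position as its rank.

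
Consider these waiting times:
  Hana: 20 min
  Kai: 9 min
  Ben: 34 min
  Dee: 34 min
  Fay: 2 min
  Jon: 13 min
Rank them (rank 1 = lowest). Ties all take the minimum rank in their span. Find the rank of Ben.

Sorted (ascending): 2, 9, 13, 20, 34, 34
The 2 values of 34 occupy positions 5–6 → each gets rank 5.
Ben has value 34 min → rank 5.

5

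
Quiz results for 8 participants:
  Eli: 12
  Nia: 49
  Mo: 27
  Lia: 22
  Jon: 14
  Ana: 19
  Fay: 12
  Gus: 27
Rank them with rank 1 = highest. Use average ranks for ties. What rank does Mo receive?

2.5

Sorted (descending): 49, 27, 27, 22, 19, 14, 12, 12
The 2 values of 27 occupy positions 2–3 → average rank (2+3)/2 = 2.5.
The 2 values of 12 occupy positions 7–8 → average rank (7+8)/2 = 7.5.
Mo has value 27 → rank 2.5.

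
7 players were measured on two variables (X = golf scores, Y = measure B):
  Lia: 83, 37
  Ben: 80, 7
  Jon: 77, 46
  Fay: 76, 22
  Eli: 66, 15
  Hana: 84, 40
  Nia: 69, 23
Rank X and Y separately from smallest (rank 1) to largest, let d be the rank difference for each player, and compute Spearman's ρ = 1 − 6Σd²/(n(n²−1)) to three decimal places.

Ranks of variable 1: 6, 5, 4, 3, 1, 7, 2
Ranks of variable 2: 5, 1, 7, 3, 2, 6, 4
d = r₁ − r₂: 1, 4, -3, 0, -1, 1, -2
d²: 1, 16, 9, 0, 1, 1, 4; Σd² = 32
ρ = 1 − 6·32/(7·48) = 1 − 192/336 = 0.429

0.429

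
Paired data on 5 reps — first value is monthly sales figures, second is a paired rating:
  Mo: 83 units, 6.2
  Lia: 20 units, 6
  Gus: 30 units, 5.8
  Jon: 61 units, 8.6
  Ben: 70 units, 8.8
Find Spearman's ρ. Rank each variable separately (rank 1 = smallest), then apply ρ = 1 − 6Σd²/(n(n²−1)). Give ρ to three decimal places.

Ranks of variable 1: 5, 1, 2, 3, 4
Ranks of variable 2: 3, 2, 1, 4, 5
d = r₁ − r₂: 2, -1, 1, -1, -1
d²: 4, 1, 1, 1, 1; Σd² = 8
ρ = 1 − 6·8/(5·24) = 1 − 48/120 = 0.600

0.600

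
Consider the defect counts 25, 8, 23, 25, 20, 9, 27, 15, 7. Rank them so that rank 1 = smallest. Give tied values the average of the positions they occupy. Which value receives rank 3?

Sorted (ascending): 7, 8, 9, 15, 20, 23, 25, 25, 27
The 2 values of 25 occupy positions 7–8 → average rank (7+8)/2 = 7.5.
Rank 3 → value 9.

9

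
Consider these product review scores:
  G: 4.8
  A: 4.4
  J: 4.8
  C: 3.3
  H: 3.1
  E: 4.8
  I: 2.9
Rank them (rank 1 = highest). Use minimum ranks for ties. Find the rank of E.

1

Sorted (descending): 4.8, 4.8, 4.8, 4.4, 3.3, 3.1, 2.9
The 3 values of 4.8 occupy positions 1–3 → each gets rank 1.
E has value 4.8 → rank 1.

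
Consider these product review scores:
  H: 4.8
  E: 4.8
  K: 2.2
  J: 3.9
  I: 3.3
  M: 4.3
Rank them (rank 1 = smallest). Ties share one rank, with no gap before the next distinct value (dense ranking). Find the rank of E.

Sorted (ascending): 2.2, 3.3, 3.9, 4.3, 4.8, 4.8
The 2 values of 4.8 share dense rank 5.
Remaining distinct values take the next consecutive integers.
E has value 4.8 → rank 5.

5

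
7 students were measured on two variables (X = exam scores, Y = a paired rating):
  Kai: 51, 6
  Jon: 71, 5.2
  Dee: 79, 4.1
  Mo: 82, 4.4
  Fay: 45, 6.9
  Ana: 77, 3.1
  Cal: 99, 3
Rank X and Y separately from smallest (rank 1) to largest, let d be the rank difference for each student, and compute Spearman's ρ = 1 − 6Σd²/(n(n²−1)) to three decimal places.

Ranks of variable 1: 2, 3, 5, 6, 1, 4, 7
Ranks of variable 2: 6, 5, 3, 4, 7, 2, 1
d = r₁ − r₂: -4, -2, 2, 2, -6, 2, 6
d²: 16, 4, 4, 4, 36, 4, 36; Σd² = 104
ρ = 1 − 6·104/(7·48) = 1 − 624/336 = -0.857

-0.857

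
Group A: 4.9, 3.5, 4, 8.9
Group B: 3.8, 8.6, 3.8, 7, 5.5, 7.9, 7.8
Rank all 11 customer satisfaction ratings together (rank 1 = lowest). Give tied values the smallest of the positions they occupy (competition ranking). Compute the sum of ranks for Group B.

44

Sorted (ascending): 3.5, 3.8, 3.8, 4, 4.9, 5.5, 7, 7.8, 7.9, 8.6, 8.9
The 2 values of 3.8 occupy positions 2–3 → each gets rank 2.
Group B values → pooled ranks: 3.8→2, 8.6→10, 3.8→2, 7→7, 5.5→6, 7.9→9, 7.8→8
Rank sum = 2 + 10 + 2 + 7 + 6 + 9 + 8 = 44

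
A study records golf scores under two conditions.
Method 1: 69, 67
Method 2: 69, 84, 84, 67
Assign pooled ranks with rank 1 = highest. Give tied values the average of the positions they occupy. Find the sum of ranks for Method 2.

Sorted (descending): 84, 84, 69, 69, 67, 67
The 2 values of 84 occupy positions 1–2 → average rank (1+2)/2 = 1.5.
The 2 values of 69 occupy positions 3–4 → average rank (3+4)/2 = 3.5.
The 2 values of 67 occupy positions 5–6 → average rank (5+6)/2 = 5.5.
Method 2 values → pooled ranks: 69→3.5, 84→1.5, 84→1.5, 67→5.5
Rank sum = 3.5 + 1.5 + 1.5 + 5.5 = 12

12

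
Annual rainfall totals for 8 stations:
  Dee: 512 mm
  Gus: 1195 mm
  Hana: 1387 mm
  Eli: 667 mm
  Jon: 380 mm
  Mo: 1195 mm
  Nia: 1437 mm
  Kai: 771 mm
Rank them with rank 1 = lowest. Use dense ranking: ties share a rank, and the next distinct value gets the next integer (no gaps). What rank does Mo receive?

Sorted (ascending): 380, 512, 667, 771, 1195, 1195, 1387, 1437
The 2 values of 1195 share dense rank 5.
Remaining distinct values take the next consecutive integers.
Mo has value 1195 mm → rank 5.

5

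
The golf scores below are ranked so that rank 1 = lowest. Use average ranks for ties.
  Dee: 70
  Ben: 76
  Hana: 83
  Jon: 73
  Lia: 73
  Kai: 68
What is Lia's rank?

Sorted (ascending): 68, 70, 73, 73, 76, 83
The 2 values of 73 occupy positions 3–4 → average rank (3+4)/2 = 3.5.
Lia has value 73 → rank 3.5.

3.5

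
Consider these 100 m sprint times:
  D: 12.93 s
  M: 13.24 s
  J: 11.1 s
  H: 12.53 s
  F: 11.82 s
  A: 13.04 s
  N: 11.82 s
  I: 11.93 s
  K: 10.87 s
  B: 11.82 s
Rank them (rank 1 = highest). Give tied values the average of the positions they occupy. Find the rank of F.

Sorted (descending): 13.24, 13.04, 12.93, 12.53, 11.93, 11.82, 11.82, 11.82, 11.1, 10.87
The 3 values of 11.82 occupy positions 6–8 → average rank 7.
F has value 11.82 s → rank 7.

7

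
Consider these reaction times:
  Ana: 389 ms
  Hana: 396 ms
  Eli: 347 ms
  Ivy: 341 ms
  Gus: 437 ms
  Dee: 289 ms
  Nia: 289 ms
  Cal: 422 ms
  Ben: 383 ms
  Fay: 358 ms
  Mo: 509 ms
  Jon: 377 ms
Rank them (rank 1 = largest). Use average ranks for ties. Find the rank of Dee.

11.5

Sorted (descending): 509, 437, 422, 396, 389, 383, 377, 358, 347, 341, 289, 289
The 2 values of 289 occupy positions 11–12 → average rank (11+12)/2 = 11.5.
Dee has value 289 ms → rank 11.5.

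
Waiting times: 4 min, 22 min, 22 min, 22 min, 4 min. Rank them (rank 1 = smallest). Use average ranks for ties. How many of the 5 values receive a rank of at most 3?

2

Sorted (ascending): 4, 4, 22, 22, 22
The 2 values of 4 occupy positions 1–2 → average rank (1+2)/2 = 1.5.
The 3 values of 22 occupy positions 3–5 → average rank 4.
Ranks ≤ 3: {1.5, 1.5} → 2 values.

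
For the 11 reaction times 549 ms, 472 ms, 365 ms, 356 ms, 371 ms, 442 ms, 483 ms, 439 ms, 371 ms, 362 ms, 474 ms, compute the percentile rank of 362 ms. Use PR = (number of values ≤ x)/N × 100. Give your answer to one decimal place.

N = 11.
Strictly below 362: 1. Equal to 362: 1.
PR = 2/11 × 100 = 18.2

18.2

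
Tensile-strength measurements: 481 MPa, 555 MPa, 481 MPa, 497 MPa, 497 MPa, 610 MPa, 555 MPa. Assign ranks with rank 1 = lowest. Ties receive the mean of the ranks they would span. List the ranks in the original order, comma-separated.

Sorted (ascending): 481, 481, 497, 497, 555, 555, 610
The 2 values of 481 occupy positions 1–2 → average rank (1+2)/2 = 1.5.
The 2 values of 497 occupy positions 3–4 → average rank (3+4)/2 = 3.5.
The 2 values of 555 occupy positions 5–6 → average rank (5+6)/2 = 5.5.

1.5, 5.5, 1.5, 3.5, 3.5, 7, 5.5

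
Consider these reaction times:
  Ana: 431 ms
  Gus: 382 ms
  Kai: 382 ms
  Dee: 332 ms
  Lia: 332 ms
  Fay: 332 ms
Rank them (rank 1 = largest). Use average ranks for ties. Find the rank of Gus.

2.5

Sorted (descending): 431, 382, 382, 332, 332, 332
The 2 values of 382 occupy positions 2–3 → average rank (2+3)/2 = 2.5.
The 3 values of 332 occupy positions 4–6 → average rank 5.
Gus has value 382 ms → rank 2.5.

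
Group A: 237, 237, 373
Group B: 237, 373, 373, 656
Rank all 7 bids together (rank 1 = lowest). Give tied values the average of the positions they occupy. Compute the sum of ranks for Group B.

19

Sorted (ascending): 237, 237, 237, 373, 373, 373, 656
The 3 values of 237 occupy positions 1–3 → average rank 2.
The 3 values of 373 occupy positions 4–6 → average rank 5.
Group B values → pooled ranks: 237→2, 373→5, 373→5, 656→7
Rank sum = 2 + 5 + 5 + 7 = 19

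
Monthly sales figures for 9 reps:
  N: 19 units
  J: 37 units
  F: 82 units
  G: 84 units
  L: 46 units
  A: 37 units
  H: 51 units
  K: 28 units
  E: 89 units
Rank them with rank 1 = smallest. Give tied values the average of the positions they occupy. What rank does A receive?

3.5

Sorted (ascending): 19, 28, 37, 37, 46, 51, 82, 84, 89
The 2 values of 37 occupy positions 3–4 → average rank (3+4)/2 = 3.5.
A has value 37 units → rank 3.5.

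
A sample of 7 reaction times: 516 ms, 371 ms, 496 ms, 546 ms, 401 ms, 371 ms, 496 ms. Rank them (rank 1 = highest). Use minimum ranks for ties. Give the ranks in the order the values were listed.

Sorted (descending): 546, 516, 496, 496, 401, 371, 371
The 2 values of 496 occupy positions 3–4 → each gets rank 3.
The 2 values of 371 occupy positions 6–7 → each gets rank 6.

2, 6, 3, 1, 5, 6, 3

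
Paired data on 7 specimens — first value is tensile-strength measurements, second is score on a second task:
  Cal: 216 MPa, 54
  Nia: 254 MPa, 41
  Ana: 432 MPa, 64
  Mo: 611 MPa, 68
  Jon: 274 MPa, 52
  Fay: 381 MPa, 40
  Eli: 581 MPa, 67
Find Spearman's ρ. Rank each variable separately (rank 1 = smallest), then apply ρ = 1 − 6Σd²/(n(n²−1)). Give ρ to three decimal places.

0.679

Ranks of variable 1: 1, 2, 5, 7, 3, 4, 6
Ranks of variable 2: 4, 2, 5, 7, 3, 1, 6
d = r₁ − r₂: -3, 0, 0, 0, 0, 3, 0
d²: 9, 0, 0, 0, 0, 9, 0; Σd² = 18
ρ = 1 − 6·18/(7·48) = 1 − 108/336 = 0.679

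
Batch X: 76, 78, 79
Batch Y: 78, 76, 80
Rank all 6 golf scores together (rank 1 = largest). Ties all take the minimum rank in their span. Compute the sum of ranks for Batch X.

Sorted (descending): 80, 79, 78, 78, 76, 76
The 2 values of 78 occupy positions 3–4 → each gets rank 3.
The 2 values of 76 occupy positions 5–6 → each gets rank 5.
Batch X values → pooled ranks: 76→5, 78→3, 79→2
Rank sum = 5 + 3 + 2 = 10

10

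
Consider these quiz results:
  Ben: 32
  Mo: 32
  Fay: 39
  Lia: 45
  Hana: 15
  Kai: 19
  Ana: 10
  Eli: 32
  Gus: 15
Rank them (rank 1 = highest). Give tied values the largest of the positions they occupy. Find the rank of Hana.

8

Sorted (descending): 45, 39, 32, 32, 32, 19, 15, 15, 10
The 3 values of 32 occupy positions 3–5 → each gets rank 5.
The 2 values of 15 occupy positions 7–8 → each gets rank 8.
Hana has value 15 → rank 8.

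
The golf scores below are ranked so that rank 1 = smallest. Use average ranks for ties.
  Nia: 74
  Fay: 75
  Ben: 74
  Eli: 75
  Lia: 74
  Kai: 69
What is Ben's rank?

Sorted (ascending): 69, 74, 74, 74, 75, 75
The 3 values of 74 occupy positions 2–4 → average rank 3.
The 2 values of 75 occupy positions 5–6 → average rank (5+6)/2 = 5.5.
Ben has value 74 → rank 3.

3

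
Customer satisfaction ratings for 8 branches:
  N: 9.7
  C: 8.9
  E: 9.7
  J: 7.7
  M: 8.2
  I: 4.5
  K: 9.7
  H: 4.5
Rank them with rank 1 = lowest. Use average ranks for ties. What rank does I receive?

Sorted (ascending): 4.5, 4.5, 7.7, 8.2, 8.9, 9.7, 9.7, 9.7
The 2 values of 4.5 occupy positions 1–2 → average rank (1+2)/2 = 1.5.
The 3 values of 9.7 occupy positions 6–8 → average rank 7.
I has value 4.5 → rank 1.5.

1.5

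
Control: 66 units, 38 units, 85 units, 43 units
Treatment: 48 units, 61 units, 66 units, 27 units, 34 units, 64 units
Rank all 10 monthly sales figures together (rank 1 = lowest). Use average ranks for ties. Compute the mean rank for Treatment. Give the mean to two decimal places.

4.92

Sorted (ascending): 27, 34, 38, 43, 48, 61, 64, 66, 66, 85
The 2 values of 66 occupy positions 8–9 → average rank (8+9)/2 = 8.5.
Treatment values → pooled ranks: 48→5, 61→6, 66→8.5, 27→1, 34→2, 64→7
Mean rank = (5 + 6 + 8.5 + 1 + 2 + 7) / 6 = 4.92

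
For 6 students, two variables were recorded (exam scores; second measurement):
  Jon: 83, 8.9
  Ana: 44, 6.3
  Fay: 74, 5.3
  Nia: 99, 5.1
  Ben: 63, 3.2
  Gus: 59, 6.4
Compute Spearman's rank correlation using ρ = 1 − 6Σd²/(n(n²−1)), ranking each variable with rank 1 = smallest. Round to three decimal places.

-0.143

Ranks of variable 1: 5, 1, 4, 6, 3, 2
Ranks of variable 2: 6, 4, 3, 2, 1, 5
d = r₁ − r₂: -1, -3, 1, 4, 2, -3
d²: 1, 9, 1, 16, 4, 9; Σd² = 40
ρ = 1 − 6·40/(6·35) = 1 − 240/210 = -0.143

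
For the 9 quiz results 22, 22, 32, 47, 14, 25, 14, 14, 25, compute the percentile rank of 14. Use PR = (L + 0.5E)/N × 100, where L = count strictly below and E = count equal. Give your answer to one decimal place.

16.7

N = 9.
Strictly below 14: 0. Equal to 14: 3.
PR = (0 + 0.5·3)/9 × 100 = 16.7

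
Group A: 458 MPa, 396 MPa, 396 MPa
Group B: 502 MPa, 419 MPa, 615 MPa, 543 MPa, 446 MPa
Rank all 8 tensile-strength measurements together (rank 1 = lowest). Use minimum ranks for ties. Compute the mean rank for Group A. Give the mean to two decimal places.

2.33

Sorted (ascending): 396, 396, 419, 446, 458, 502, 543, 615
The 2 values of 396 occupy positions 1–2 → each gets rank 1.
Group A values → pooled ranks: 458→5, 396→1, 396→1
Mean rank = (5 + 1 + 1) / 3 = 2.33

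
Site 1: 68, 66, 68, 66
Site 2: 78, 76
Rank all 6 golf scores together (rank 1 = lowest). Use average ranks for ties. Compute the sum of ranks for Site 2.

Sorted (ascending): 66, 66, 68, 68, 76, 78
The 2 values of 66 occupy positions 1–2 → average rank (1+2)/2 = 1.5.
The 2 values of 68 occupy positions 3–4 → average rank (3+4)/2 = 3.5.
Site 2 values → pooled ranks: 78→6, 76→5
Rank sum = 6 + 5 = 11

11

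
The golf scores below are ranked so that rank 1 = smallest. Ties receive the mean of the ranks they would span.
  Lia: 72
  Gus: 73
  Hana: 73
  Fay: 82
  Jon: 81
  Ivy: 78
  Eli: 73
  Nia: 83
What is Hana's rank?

3

Sorted (ascending): 72, 73, 73, 73, 78, 81, 82, 83
The 3 values of 73 occupy positions 2–4 → average rank 3.
Hana has value 73 → rank 3.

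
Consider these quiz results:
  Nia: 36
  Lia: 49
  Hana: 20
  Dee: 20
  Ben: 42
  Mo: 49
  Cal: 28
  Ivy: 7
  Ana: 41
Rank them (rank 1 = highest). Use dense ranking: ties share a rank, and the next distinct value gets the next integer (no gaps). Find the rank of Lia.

1

Sorted (descending): 49, 49, 42, 41, 36, 28, 20, 20, 7
The 2 values of 49 share dense rank 1.
The 2 values of 20 share dense rank 6.
Remaining distinct values take the next consecutive integers.
Lia has value 49 → rank 1.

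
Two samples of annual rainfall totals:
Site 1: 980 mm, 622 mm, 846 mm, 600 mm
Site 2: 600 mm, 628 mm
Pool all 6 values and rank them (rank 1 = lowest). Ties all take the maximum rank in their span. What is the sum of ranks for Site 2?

6

Sorted (ascending): 600, 600, 622, 628, 846, 980
The 2 values of 600 occupy positions 1–2 → each gets rank 2.
Site 2 values → pooled ranks: 600→2, 628→4
Rank sum = 2 + 4 = 6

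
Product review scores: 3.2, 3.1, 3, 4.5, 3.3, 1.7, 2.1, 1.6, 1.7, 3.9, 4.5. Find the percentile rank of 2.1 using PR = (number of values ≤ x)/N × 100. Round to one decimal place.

36.4

N = 11.
Strictly below 2.1: 3. Equal to 2.1: 1.
PR = 4/11 × 100 = 36.4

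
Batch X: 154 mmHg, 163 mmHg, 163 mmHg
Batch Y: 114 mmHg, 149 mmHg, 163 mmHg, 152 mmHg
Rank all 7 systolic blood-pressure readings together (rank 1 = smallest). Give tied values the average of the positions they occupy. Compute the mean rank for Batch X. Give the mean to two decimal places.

5.33

Sorted (ascending): 114, 149, 152, 154, 163, 163, 163
The 3 values of 163 occupy positions 5–7 → average rank 6.
Batch X values → pooled ranks: 154→4, 163→6, 163→6
Mean rank = (4 + 6 + 6) / 3 = 5.33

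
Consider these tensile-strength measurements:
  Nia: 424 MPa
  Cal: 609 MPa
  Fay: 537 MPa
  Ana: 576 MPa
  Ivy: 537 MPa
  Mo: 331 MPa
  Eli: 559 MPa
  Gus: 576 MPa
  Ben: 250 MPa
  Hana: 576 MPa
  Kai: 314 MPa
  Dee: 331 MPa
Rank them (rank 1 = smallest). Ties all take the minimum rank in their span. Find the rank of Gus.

9

Sorted (ascending): 250, 314, 331, 331, 424, 537, 537, 559, 576, 576, 576, 609
The 2 values of 331 occupy positions 3–4 → each gets rank 3.
The 2 values of 537 occupy positions 6–7 → each gets rank 6.
The 3 values of 576 occupy positions 9–11 → each gets rank 9.
Gus has value 576 MPa → rank 9.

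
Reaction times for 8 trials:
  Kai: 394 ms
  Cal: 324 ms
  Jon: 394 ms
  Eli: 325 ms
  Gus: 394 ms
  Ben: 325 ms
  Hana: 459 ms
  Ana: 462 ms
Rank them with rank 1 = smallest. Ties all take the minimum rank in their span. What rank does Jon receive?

4

Sorted (ascending): 324, 325, 325, 394, 394, 394, 459, 462
The 2 values of 325 occupy positions 2–3 → each gets rank 2.
The 3 values of 394 occupy positions 4–6 → each gets rank 4.
Jon has value 394 ms → rank 4.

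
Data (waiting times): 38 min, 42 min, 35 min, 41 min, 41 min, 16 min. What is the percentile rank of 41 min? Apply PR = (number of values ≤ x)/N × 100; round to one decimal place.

83.3

N = 6.
Strictly below 41: 3. Equal to 41: 2.
PR = 5/6 × 100 = 83.3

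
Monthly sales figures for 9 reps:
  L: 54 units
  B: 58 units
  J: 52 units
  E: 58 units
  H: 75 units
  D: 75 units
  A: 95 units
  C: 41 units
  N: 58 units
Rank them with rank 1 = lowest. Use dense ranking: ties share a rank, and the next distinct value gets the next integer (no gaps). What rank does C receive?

Sorted (ascending): 41, 52, 54, 58, 58, 58, 75, 75, 95
The 3 values of 58 share dense rank 4.
The 2 values of 75 share dense rank 5.
Remaining distinct values take the next consecutive integers.
C has value 41 units → rank 1.

1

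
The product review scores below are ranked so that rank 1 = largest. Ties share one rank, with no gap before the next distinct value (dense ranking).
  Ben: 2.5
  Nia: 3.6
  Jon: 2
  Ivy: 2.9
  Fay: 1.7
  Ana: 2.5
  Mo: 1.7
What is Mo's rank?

Sorted (descending): 3.6, 2.9, 2.5, 2.5, 2, 1.7, 1.7
The 2 values of 2.5 share dense rank 3.
The 2 values of 1.7 share dense rank 5.
Remaining distinct values take the next consecutive integers.
Mo has value 1.7 → rank 5.

5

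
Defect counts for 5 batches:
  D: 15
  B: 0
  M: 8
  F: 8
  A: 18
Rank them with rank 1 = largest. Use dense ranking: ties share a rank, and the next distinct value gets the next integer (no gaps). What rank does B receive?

Sorted (descending): 18, 15, 8, 8, 0
The 2 values of 8 share dense rank 3.
Remaining distinct values take the next consecutive integers.
B has value 0 → rank 4.

4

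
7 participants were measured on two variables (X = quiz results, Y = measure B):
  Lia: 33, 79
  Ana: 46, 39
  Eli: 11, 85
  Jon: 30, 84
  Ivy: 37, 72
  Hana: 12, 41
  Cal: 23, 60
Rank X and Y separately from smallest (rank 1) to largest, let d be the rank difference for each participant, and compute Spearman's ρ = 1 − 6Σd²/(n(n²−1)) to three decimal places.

-0.429

Ranks of variable 1: 5, 7, 1, 4, 6, 2, 3
Ranks of variable 2: 5, 1, 7, 6, 4, 2, 3
d = r₁ − r₂: 0, 6, -6, -2, 2, 0, 0
d²: 0, 36, 36, 4, 4, 0, 0; Σd² = 80
ρ = 1 − 6·80/(7·48) = 1 − 480/336 = -0.429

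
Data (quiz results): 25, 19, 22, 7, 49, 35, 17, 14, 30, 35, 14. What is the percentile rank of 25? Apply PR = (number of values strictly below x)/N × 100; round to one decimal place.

54.5

N = 11.
Strictly below 25: 6. Equal to 25: 1.
PR = 6/11 × 100 = 54.5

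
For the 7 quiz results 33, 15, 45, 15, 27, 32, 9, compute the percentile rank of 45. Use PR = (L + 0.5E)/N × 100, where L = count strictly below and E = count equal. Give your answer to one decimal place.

92.9

N = 7.
Strictly below 45: 6. Equal to 45: 1.
PR = (6 + 0.5·1)/7 × 100 = 92.9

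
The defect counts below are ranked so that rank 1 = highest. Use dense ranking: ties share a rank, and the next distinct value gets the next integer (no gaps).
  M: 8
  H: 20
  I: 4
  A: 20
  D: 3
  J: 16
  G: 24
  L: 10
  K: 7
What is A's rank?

2

Sorted (descending): 24, 20, 20, 16, 10, 8, 7, 4, 3
The 2 values of 20 share dense rank 2.
Remaining distinct values take the next consecutive integers.
A has value 20 → rank 2.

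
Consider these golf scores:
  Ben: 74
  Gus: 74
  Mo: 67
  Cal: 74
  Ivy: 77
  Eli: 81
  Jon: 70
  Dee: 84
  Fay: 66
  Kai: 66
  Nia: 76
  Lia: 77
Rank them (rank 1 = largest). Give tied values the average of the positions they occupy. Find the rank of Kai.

11.5

Sorted (descending): 84, 81, 77, 77, 76, 74, 74, 74, 70, 67, 66, 66
The 2 values of 77 occupy positions 3–4 → average rank (3+4)/2 = 3.5.
The 3 values of 74 occupy positions 6–8 → average rank 7.
The 2 values of 66 occupy positions 11–12 → average rank (11+12)/2 = 11.5.
Kai has value 66 → rank 11.5.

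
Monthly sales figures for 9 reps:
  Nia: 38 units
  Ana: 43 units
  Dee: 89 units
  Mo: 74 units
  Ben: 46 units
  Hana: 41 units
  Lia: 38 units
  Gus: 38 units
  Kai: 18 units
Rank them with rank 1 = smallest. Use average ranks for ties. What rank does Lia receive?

Sorted (ascending): 18, 38, 38, 38, 41, 43, 46, 74, 89
The 3 values of 38 occupy positions 2–4 → average rank 3.
Lia has value 38 units → rank 3.

3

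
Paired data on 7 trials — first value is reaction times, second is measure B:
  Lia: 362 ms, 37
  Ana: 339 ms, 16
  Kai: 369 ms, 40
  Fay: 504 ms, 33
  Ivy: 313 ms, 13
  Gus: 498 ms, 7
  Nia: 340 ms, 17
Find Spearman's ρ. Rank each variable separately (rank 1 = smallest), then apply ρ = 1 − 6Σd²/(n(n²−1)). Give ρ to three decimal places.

0.286

Ranks of variable 1: 4, 2, 5, 7, 1, 6, 3
Ranks of variable 2: 6, 3, 7, 5, 2, 1, 4
d = r₁ − r₂: -2, -1, -2, 2, -1, 5, -1
d²: 4, 1, 4, 4, 1, 25, 1; Σd² = 40
ρ = 1 − 6·40/(7·48) = 1 − 240/336 = 0.286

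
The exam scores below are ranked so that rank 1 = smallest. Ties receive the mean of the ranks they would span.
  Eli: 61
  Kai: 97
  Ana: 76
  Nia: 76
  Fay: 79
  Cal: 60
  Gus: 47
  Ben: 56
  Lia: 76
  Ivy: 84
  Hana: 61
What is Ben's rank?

2

Sorted (ascending): 47, 56, 60, 61, 61, 76, 76, 76, 79, 84, 97
The 2 values of 61 occupy positions 4–5 → average rank (4+5)/2 = 4.5.
The 3 values of 76 occupy positions 6–8 → average rank 7.
Ben has value 56 → rank 2.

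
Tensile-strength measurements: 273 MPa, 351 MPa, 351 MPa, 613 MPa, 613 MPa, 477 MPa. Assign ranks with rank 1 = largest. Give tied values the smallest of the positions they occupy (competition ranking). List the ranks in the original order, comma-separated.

6, 4, 4, 1, 1, 3

Sorted (descending): 613, 613, 477, 351, 351, 273
The 2 values of 613 occupy positions 1–2 → each gets rank 1.
The 2 values of 351 occupy positions 4–5 → each gets rank 4.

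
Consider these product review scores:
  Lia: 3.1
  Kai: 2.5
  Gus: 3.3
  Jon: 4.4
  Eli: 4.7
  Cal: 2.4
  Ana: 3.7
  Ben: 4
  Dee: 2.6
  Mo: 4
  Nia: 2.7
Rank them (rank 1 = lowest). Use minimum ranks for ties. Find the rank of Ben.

Sorted (ascending): 2.4, 2.5, 2.6, 2.7, 3.1, 3.3, 3.7, 4, 4, 4.4, 4.7
The 2 values of 4 occupy positions 8–9 → each gets rank 8.
Ben has value 4 → rank 8.

8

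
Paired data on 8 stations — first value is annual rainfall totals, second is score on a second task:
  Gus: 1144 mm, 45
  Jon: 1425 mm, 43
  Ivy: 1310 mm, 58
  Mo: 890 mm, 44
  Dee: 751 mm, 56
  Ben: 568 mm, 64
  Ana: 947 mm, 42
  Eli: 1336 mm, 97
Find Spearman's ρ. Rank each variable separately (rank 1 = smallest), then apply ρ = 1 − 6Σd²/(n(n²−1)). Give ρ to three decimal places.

Ranks of variable 1: 5, 8, 6, 3, 2, 1, 4, 7
Ranks of variable 2: 4, 2, 6, 3, 5, 7, 1, 8
d = r₁ − r₂: 1, 6, 0, 0, -3, -6, 3, -1
d²: 1, 36, 0, 0, 9, 36, 9, 1; Σd² = 92
ρ = 1 − 6·92/(8·63) = 1 − 552/504 = -0.095

-0.095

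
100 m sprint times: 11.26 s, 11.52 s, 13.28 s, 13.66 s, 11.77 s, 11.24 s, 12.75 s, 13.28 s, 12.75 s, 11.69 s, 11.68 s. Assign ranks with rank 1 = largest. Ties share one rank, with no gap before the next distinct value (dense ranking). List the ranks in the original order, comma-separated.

8, 7, 2, 1, 4, 9, 3, 2, 3, 5, 6

Sorted (descending): 13.66, 13.28, 13.28, 12.75, 12.75, 11.77, 11.69, 11.68, 11.52, 11.26, 11.24
The 2 values of 13.28 share dense rank 2.
The 2 values of 12.75 share dense rank 3.
Remaining distinct values take the next consecutive integers.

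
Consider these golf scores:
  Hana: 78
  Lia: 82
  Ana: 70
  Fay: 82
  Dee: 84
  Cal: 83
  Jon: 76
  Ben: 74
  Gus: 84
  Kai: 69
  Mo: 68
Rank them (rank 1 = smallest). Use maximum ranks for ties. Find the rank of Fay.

8

Sorted (ascending): 68, 69, 70, 74, 76, 78, 82, 82, 83, 84, 84
The 2 values of 82 occupy positions 7–8 → each gets rank 8.
The 2 values of 84 occupy positions 10–11 → each gets rank 11.
Fay has value 82 → rank 8.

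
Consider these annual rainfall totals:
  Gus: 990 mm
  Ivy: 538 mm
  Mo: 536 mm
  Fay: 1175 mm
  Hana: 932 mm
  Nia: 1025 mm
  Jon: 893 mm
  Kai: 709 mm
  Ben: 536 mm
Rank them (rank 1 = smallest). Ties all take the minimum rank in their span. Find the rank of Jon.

5

Sorted (ascending): 536, 536, 538, 709, 893, 932, 990, 1025, 1175
The 2 values of 536 occupy positions 1–2 → each gets rank 1.
Jon has value 893 mm → rank 5.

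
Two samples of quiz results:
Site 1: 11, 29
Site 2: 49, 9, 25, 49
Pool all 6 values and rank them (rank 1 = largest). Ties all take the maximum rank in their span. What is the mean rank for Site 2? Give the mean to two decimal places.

Sorted (descending): 49, 49, 29, 25, 11, 9
The 2 values of 49 occupy positions 1–2 → each gets rank 2.
Site 2 values → pooled ranks: 49→2, 9→6, 25→4, 49→2
Mean rank = (2 + 6 + 4 + 2) / 4 = 3.50

3.50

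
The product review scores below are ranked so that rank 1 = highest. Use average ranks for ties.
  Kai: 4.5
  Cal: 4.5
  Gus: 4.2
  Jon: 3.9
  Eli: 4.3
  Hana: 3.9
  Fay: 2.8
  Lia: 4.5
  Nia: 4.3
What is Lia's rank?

Sorted (descending): 4.5, 4.5, 4.5, 4.3, 4.3, 4.2, 3.9, 3.9, 2.8
The 3 values of 4.5 occupy positions 1–3 → average rank 2.
The 2 values of 4.3 occupy positions 4–5 → average rank (4+5)/2 = 4.5.
The 2 values of 3.9 occupy positions 7–8 → average rank (7+8)/2 = 7.5.
Lia has value 4.5 → rank 2.

2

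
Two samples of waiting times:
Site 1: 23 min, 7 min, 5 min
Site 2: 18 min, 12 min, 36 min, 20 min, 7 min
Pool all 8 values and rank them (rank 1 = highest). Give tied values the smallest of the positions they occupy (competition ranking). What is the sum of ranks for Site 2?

Sorted (descending): 36, 23, 20, 18, 12, 7, 7, 5
The 2 values of 7 occupy positions 6–7 → each gets rank 6.
Site 2 values → pooled ranks: 18→4, 12→5, 36→1, 20→3, 7→6
Rank sum = 4 + 5 + 1 + 3 + 6 = 19

19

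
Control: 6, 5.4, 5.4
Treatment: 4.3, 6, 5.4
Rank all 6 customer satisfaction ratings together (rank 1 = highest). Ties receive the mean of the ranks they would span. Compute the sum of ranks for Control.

Sorted (descending): 6, 6, 5.4, 5.4, 5.4, 4.3
The 2 values of 6 occupy positions 1–2 → average rank (1+2)/2 = 1.5.
The 3 values of 5.4 occupy positions 3–5 → average rank 4.
Control values → pooled ranks: 6→1.5, 5.4→4, 5.4→4
Rank sum = 1.5 + 4 + 4 = 9.5

9.5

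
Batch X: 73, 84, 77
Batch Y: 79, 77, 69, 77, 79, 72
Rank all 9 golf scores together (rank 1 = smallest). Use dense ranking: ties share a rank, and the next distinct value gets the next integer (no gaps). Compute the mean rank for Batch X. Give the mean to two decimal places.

4.33

Sorted (ascending): 69, 72, 73, 77, 77, 77, 79, 79, 84
The 3 values of 77 share dense rank 4.
The 2 values of 79 share dense rank 5.
Remaining distinct values take the next consecutive integers.
Batch X values → pooled ranks: 73→3, 84→6, 77→4
Mean rank = (3 + 6 + 4) / 3 = 4.33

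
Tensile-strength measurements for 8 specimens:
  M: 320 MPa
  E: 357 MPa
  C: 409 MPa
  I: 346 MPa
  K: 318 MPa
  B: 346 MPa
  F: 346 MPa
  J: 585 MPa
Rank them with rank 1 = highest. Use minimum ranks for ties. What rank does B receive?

4

Sorted (descending): 585, 409, 357, 346, 346, 346, 320, 318
The 3 values of 346 occupy positions 4–6 → each gets rank 4.
B has value 346 MPa → rank 4.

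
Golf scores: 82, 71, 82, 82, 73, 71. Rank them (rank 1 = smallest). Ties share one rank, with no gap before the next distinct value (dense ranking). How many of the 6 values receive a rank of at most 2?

Sorted (ascending): 71, 71, 73, 82, 82, 82
The 2 values of 71 share dense rank 1.
The 3 values of 82 share dense rank 3.
Remaining distinct values take the next consecutive integers.
Ranks ≤ 2: {1, 1, 2} → 3 values.

3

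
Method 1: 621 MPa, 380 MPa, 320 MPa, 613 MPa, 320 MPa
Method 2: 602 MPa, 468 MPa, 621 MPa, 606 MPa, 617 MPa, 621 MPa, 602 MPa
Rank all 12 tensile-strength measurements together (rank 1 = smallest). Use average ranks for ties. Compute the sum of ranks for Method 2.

Sorted (ascending): 320, 320, 380, 468, 602, 602, 606, 613, 617, 621, 621, 621
The 2 values of 320 occupy positions 1–2 → average rank (1+2)/2 = 1.5.
The 2 values of 602 occupy positions 5–6 → average rank (5+6)/2 = 5.5.
The 3 values of 621 occupy positions 10–12 → average rank 11.
Method 2 values → pooled ranks: 602→5.5, 468→4, 621→11, 606→7, 617→9, 621→11, 602→5.5
Rank sum = 5.5 + 4 + 11 + 7 + 9 + 11 + 5.5 = 53

53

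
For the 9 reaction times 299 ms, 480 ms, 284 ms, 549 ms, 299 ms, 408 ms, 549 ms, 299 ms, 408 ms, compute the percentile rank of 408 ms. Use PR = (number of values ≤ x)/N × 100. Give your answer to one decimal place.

66.7

N = 9.
Strictly below 408: 4. Equal to 408: 2.
PR = 6/9 × 100 = 66.7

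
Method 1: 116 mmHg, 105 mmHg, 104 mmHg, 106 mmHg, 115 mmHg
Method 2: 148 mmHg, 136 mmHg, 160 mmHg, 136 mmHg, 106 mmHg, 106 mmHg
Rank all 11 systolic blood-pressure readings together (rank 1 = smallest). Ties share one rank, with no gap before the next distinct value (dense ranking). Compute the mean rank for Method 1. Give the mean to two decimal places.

Sorted (ascending): 104, 105, 106, 106, 106, 115, 116, 136, 136, 148, 160
The 3 values of 106 share dense rank 3.
The 2 values of 136 share dense rank 6.
Remaining distinct values take the next consecutive integers.
Method 1 values → pooled ranks: 116→5, 105→2, 104→1, 106→3, 115→4
Mean rank = (5 + 2 + 1 + 3 + 4) / 5 = 3.00

3.00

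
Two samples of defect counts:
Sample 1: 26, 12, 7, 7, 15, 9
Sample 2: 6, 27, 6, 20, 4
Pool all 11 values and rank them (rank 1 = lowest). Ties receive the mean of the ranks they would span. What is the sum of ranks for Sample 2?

Sorted (ascending): 4, 6, 6, 7, 7, 9, 12, 15, 20, 26, 27
The 2 values of 6 occupy positions 2–3 → average rank (2+3)/2 = 2.5.
The 2 values of 7 occupy positions 4–5 → average rank (4+5)/2 = 4.5.
Sample 2 values → pooled ranks: 6→2.5, 27→11, 6→2.5, 20→9, 4→1
Rank sum = 2.5 + 11 + 2.5 + 9 + 1 = 26

26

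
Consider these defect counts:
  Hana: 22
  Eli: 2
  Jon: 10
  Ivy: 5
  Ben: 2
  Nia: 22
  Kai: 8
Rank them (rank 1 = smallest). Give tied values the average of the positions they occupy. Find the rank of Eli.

1.5

Sorted (ascending): 2, 2, 5, 8, 10, 22, 22
The 2 values of 2 occupy positions 1–2 → average rank (1+2)/2 = 1.5.
The 2 values of 22 occupy positions 6–7 → average rank (6+7)/2 = 6.5.
Eli has value 2 → rank 1.5.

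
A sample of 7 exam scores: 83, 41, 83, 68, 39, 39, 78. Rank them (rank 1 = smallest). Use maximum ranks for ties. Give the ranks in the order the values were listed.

7, 3, 7, 4, 2, 2, 5

Sorted (ascending): 39, 39, 41, 68, 78, 83, 83
The 2 values of 39 occupy positions 1–2 → each gets rank 2.
The 2 values of 83 occupy positions 6–7 → each gets rank 7.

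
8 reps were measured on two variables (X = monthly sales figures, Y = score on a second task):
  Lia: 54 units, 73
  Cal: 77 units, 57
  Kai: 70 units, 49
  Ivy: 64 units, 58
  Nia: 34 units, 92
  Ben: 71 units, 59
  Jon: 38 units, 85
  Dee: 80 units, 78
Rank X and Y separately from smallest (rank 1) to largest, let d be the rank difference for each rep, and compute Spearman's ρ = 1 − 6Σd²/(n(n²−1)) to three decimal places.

-0.524

Ranks of variable 1: 3, 7, 5, 4, 1, 6, 2, 8
Ranks of variable 2: 5, 2, 1, 3, 8, 4, 7, 6
d = r₁ − r₂: -2, 5, 4, 1, -7, 2, -5, 2
d²: 4, 25, 16, 1, 49, 4, 25, 4; Σd² = 128
ρ = 1 − 6·128/(8·63) = 1 − 768/504 = -0.524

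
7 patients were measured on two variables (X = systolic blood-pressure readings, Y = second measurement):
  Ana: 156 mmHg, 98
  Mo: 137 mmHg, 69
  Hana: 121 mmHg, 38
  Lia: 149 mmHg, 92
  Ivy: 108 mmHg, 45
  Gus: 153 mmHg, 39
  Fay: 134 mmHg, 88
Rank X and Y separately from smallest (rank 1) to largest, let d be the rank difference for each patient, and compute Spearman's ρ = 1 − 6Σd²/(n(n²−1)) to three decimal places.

Ranks of variable 1: 7, 4, 2, 5, 1, 6, 3
Ranks of variable 2: 7, 4, 1, 6, 3, 2, 5
d = r₁ − r₂: 0, 0, 1, -1, -2, 4, -2
d²: 0, 0, 1, 1, 4, 16, 4; Σd² = 26
ρ = 1 − 6·26/(7·48) = 1 − 156/336 = 0.536

0.536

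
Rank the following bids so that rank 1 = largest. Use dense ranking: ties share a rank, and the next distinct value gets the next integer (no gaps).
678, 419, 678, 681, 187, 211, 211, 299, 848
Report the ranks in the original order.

3, 4, 3, 2, 7, 6, 6, 5, 1

Sorted (descending): 848, 681, 678, 678, 419, 299, 211, 211, 187
The 2 values of 678 share dense rank 3.
The 2 values of 211 share dense rank 6.
Remaining distinct values take the next consecutive integers.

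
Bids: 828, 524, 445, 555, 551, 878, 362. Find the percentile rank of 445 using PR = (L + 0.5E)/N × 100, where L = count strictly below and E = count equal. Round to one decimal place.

21.4

N = 7.
Strictly below 445: 1. Equal to 445: 1.
PR = (1 + 0.5·1)/7 × 100 = 21.4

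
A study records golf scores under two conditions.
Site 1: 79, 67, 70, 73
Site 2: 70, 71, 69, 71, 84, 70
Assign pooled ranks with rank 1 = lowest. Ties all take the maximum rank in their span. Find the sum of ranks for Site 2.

36

Sorted (ascending): 67, 69, 70, 70, 70, 71, 71, 73, 79, 84
The 3 values of 70 occupy positions 3–5 → each gets rank 5.
The 2 values of 71 occupy positions 6–7 → each gets rank 7.
Site 2 values → pooled ranks: 70→5, 71→7, 69→2, 71→7, 84→10, 70→5
Rank sum = 5 + 7 + 2 + 7 + 10 + 5 = 36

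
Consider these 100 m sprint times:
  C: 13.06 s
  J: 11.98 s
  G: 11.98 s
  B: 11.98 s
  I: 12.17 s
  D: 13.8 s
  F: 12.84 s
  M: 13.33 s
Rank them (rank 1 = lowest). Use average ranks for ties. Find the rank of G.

2

Sorted (ascending): 11.98, 11.98, 11.98, 12.17, 12.84, 13.06, 13.33, 13.8
The 3 values of 11.98 occupy positions 1–3 → average rank 2.
G has value 11.98 s → rank 2.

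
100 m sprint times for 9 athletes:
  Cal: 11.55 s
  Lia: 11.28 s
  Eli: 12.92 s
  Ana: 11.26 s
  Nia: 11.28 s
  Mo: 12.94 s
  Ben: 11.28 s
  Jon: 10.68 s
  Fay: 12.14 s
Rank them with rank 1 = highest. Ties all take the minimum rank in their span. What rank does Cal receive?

Sorted (descending): 12.94, 12.92, 12.14, 11.55, 11.28, 11.28, 11.28, 11.26, 10.68
The 3 values of 11.28 occupy positions 5–7 → each gets rank 5.
Cal has value 11.55 s → rank 4.

4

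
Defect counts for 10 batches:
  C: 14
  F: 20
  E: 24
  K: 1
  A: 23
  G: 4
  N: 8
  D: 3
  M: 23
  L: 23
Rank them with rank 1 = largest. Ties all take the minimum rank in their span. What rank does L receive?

2

Sorted (descending): 24, 23, 23, 23, 20, 14, 8, 4, 3, 1
The 3 values of 23 occupy positions 2–4 → each gets rank 2.
L has value 23 → rank 2.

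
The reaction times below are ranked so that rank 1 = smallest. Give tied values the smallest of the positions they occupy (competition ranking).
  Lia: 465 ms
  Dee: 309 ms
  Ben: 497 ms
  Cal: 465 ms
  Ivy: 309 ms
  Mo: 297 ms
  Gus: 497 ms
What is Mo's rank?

1

Sorted (ascending): 297, 309, 309, 465, 465, 497, 497
The 2 values of 309 occupy positions 2–3 → each gets rank 2.
The 2 values of 465 occupy positions 4–5 → each gets rank 4.
The 2 values of 497 occupy positions 6–7 → each gets rank 6.
Mo has value 297 ms → rank 1.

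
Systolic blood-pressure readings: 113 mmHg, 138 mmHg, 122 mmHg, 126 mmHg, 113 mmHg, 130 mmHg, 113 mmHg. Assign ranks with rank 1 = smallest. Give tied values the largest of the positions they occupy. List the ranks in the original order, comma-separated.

3, 7, 4, 5, 3, 6, 3

Sorted (ascending): 113, 113, 113, 122, 126, 130, 138
The 3 values of 113 occupy positions 1–3 → each gets rank 3.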